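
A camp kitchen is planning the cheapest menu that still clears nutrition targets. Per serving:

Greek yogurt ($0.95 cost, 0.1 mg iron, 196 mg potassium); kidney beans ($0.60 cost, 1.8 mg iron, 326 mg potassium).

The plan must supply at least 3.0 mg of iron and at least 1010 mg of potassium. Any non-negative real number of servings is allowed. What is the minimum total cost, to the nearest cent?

For a min-cost LP with two ≥-constraints, a basic feasible solution has at most two positive variables.
Greek yogurt only: max(3.0/0.1, 1010/196) = 30 servings → $28.50.
kidney beans only: max(3.0/1.8, 1010/326) = 3.098 servings → $1.86.
Greek yogurt + kidney beans with both tight: 2.623 servings and 1.521 servings → $3.40.
The minimum over all feasible corners is $1.86.

$1.86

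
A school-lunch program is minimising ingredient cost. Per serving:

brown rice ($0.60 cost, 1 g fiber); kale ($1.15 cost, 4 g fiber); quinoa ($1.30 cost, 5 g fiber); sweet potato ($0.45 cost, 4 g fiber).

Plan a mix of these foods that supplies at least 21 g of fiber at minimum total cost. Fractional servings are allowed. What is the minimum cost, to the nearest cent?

$2.36

Cost per g of fiber: sweet potato $0.1125, quinoa $0.2600, kale $0.2875, brown rice $0.6000.
With no serving limits, use only sweet potato: 21 g / 4 g = 5.25 servings × $0.45 = $2.36.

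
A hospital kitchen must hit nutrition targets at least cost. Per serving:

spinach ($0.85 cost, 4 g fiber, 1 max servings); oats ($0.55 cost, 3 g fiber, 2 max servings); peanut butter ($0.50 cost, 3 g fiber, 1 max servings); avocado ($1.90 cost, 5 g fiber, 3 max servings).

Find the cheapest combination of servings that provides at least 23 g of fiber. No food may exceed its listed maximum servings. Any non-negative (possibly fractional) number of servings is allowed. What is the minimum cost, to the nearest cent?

Cost per g of fiber: peanut butter $0.1667, oats $0.1833, spinach $0.2125, avocado $0.3800.
Take 1 serving of peanut butter: +3.0 g fiber for $0.50 (total $0.50, still need 20.0 g).
Take 2 servings of oats: +6.0 g fiber for $1.10 (total $1.60, still need 14.0 g).
Take 1 serving of spinach: +4.0 g fiber for $0.85 (total $2.45, still need 10.0 g).
Take 2 servings of avocado: +10.0 g fiber for $3.80 (total $6.25, still need 0.0 g).
Greedy by cheapest-per-g is optimal for a single linear constraint, so the minimum cost is $6.25.

$6.25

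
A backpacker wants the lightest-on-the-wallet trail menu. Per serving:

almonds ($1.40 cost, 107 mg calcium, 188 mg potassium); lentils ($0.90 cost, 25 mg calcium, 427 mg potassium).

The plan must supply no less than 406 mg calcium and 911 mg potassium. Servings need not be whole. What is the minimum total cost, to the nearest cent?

Two binding constraints pin down two serving amounts, so the optimal mix uses at most two foods. The candidates are each food alone (scaled to the tighter of calcium/potassium) and each pair with both constraints tight.
almonds only: max(406/107, 911/188) = 4.846 servings → $6.78.
lentils only: max(406/25, 911/427) = 16.24 servings → $14.62.
almonds + lentils with both tight: 3.674 servings and 0.516 servings → $5.61.
So the least-cost plan costs $5.61.

$5.61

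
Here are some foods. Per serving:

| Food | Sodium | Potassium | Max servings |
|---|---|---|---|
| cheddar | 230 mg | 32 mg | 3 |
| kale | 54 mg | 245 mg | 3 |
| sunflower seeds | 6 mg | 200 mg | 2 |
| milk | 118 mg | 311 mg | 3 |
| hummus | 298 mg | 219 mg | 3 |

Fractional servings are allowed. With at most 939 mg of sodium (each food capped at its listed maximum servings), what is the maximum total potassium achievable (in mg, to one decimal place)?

Potassium per mg sodium: sunflower seeds 33.33, kale 4.537, milk 2.636, hummus 0.7349, cheddar 0.1391.
Take 2 servings of sunflower seeds: uses 12 mg sodium, +400.0 mg potassium (running total 400.0 mg).
Take 3 servings of kale: uses 162 mg sodium, +735.0 mg potassium (running total 1135.0 mg).
Take 3 servings of milk: uses 354 mg sodium, +933.0 mg potassium (running total 2068.0 mg).
Take 1.379 servings of hummus: uses 411 mg sodium, +302.0 mg potassium (running total 2370.0 mg).
Filling greedily by potassium-per-mg sodium is optimal for one linear limit, giving 2370.0 mg.

2370.0 mg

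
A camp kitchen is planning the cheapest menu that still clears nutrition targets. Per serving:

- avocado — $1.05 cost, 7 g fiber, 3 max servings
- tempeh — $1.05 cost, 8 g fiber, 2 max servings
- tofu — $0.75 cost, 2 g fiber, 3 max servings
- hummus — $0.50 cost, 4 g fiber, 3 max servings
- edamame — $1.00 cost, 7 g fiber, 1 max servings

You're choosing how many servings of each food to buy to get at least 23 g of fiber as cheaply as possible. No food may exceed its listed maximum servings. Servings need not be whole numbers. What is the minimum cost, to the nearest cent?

$2.94

Cost per g of fiber: hummus $0.1250, tempeh $0.1313, edamame $0.1429, avocado $0.1500, tofu $0.3750.
Take 3 servings of hummus: +12.0 g fiber for $1.50 (total $1.50, still need 11.0 g).
Take 1.375 servings of tempeh: +11.0 g fiber for $1.44 (total $2.94, still need 0.0 g).
Greedy by cheapest-per-g is optimal for a single linear constraint, so the minimum cost is $2.94.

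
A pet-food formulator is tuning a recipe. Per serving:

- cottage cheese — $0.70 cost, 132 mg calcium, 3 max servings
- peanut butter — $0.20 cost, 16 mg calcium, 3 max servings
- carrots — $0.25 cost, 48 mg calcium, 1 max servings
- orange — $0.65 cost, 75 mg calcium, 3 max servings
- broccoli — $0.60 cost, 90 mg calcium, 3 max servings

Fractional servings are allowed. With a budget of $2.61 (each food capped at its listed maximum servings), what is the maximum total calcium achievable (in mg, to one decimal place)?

Calcium per dollar: carrots 192, cottage cheese 188.6, broccoli 150, orange 115.4, peanut butter 80.
Take 1 serving of carrots: spends $0.25, +48.0 mg calcium (running total 48.0 mg).
Take 3 servings of cottage cheese: spends $2.10, +396.0 mg calcium (running total 444.0 mg).
Take 0.4333 servings of broccoli: spends $0.26, +39.0 mg calcium (running total 483.0 mg).
Greedy by best ratio exhausts the cost allowance optimally: 483.0 mg.

483.0 mg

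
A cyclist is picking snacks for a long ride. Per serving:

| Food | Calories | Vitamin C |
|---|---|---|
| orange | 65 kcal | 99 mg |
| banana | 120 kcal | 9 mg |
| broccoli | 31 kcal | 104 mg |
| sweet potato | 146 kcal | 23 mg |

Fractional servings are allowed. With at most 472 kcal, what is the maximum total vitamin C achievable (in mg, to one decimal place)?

Vitamin C per kcal: broccoli 3.355, orange 1.523, sweet potato 0.1575, banana 0.075.
With no serving limits, spend the whole calories allowance on broccoli: 472 kcal / 31 kcal × 104 mg = 1583.5 mg.

1583.5 mg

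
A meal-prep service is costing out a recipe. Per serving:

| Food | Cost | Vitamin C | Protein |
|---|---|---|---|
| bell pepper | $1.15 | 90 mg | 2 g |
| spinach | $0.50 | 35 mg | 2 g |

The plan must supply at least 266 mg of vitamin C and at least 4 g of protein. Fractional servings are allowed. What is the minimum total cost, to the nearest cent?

Check every corner: each single food scaled to meet both minima, and each pair solved so both constraints bind.
bell pepper only: max(266/90, 4/2) = 2.956 servings → $3.40.
spinach only: max(266/35, 4/2) = 7.6 servings → $3.80.
bell pepper + spinach: intersection lies outside the first quadrant.
So the least-cost plan costs $3.40.

$3.40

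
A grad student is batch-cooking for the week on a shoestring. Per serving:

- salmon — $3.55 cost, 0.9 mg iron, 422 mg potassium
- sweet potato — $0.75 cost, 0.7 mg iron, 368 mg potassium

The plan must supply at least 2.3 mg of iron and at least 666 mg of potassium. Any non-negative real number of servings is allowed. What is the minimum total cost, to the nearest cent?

salmon only: max(2.3/0.9, 666/422) = 2.556 servings → $9.07.
sweet potato only: max(2.3/0.7, 666/368) = 3.286 servings → $2.46.
salmon + sweet potato: the both-tight solution has a negative serving — not a feasible corner.
Cheapest feasible corner: $2.46.

$2.46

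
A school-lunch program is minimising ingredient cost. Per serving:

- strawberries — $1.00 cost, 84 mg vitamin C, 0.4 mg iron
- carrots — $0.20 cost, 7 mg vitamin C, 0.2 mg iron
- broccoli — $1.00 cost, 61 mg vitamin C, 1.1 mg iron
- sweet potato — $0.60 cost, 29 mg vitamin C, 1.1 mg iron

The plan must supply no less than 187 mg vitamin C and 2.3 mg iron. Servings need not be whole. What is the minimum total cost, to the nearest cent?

This is a tiny linear program; its minimum lies at a vertex of the feasible set. List the vertices and price them.
strawberries only: max(187/84, 2.3/0.4) = 5.75 servings → $5.75.
carrots only: max(187/7, 2.3/0.2) = 26.71 servings → $5.34.
broccoli only: max(187/61, 2.3/1.1) = 3.066 servings → $3.07.
sweet potato only: max(187/29, 2.3/1.1) = 6.448 servings → $3.87.
strawberries + carrots with both tight: 1.521 servings and 8.457 servings → $3.21.
strawberries + broccoli with both tight: 0.9618 servings and 1.741 servings → $2.70.
strawberries + sweet potato with both tight: 1.72 servings and 1.465 servings → $2.60.
carrots + broccoli: the both-tight solution has a negative serving — not a feasible corner.
carrots + sweet potato: the both-tight solution has a negative serving — not a feasible corner.
broccoli + sweet potato with both targets exact would need a negative amount; discard.
Cheapest feasible corner: $2.60.

$2.60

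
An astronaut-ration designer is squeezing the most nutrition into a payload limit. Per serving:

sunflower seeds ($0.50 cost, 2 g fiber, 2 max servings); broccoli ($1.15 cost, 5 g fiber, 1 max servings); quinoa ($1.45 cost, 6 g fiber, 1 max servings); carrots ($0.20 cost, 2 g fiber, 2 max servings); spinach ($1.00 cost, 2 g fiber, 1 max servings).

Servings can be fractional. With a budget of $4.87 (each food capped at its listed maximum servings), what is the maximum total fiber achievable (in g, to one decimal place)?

Fiber per dollar: carrots 10, broccoli 4.348, quinoa 4.138, sunflower seeds 4, spinach 2.
Take 2 servings of carrots: spends $0.40, +4.0 g fiber (running total 4.0 g).
Take 1 serving of broccoli: spends $1.15, +5.0 g fiber (running total 9.0 g).
Take 1 serving of quinoa: spends $1.45, +6.0 g fiber (running total 15.0 g).
Take 2 servings of sunflower seeds: spends $1.00, +4.0 g fiber (running total 19.0 g).
Take 0.87 servings of spinach: spends $0.87, +1.7 g fiber (running total 20.7 g).
Filling greedily by fiber-per-dollar is optimal for one linear limit, giving 20.7 g.

20.7 g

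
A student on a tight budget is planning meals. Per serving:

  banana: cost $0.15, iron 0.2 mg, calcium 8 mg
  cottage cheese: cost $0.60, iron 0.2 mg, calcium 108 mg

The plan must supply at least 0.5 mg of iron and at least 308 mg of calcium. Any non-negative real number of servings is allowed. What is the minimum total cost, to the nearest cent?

An LP optimum is at a vertex; with two nutrient constraints at most two foods are used. Check each candidate.
banana only: max(0.5/0.2, 308/8) = 38.5 servings → $5.78.
cottage cheese only: max(0.5/0.2, 308/108) = 2.852 servings → $1.71.
banana + cottage cheese with both targets exact would need a negative amount; discard.
So the least-cost plan costs $1.71.

$1.71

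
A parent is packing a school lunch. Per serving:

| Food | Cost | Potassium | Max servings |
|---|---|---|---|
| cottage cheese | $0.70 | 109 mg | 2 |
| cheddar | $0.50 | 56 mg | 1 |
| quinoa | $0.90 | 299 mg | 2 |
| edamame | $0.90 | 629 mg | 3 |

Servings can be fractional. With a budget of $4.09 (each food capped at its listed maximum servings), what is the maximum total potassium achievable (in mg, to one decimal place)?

Potassium per dollar: edamame 698.9, quinoa 332.2, cottage cheese 155.7, cheddar 112.
Take 3 servings of edamame: spends $2.70, +1887.0 mg potassium (running total 1887.0 mg).
Take 1.544 servings of quinoa: spends $1.39, +461.8 mg potassium (running total 2348.8 mg).
Filling greedily by potassium-per-dollar is optimal for one linear limit, giving 2348.8 mg.

2348.8 mg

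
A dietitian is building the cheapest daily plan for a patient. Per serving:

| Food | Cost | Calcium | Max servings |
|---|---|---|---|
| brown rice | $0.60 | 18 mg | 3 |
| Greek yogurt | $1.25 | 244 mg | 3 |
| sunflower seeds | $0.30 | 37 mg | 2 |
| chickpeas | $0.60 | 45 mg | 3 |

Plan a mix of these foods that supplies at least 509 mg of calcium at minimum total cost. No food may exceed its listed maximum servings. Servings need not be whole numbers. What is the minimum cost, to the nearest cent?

$2.61

Cost per mg of calcium: Greek yogurt $0.0051, sunflower seeds $0.0081, chickpeas $0.0133, brown rice $0.0333.
Take 2.086 servings of Greek yogurt: +509.0 mg calcium for $2.61 (total $2.61, still need 0.0 mg).
Filling from the cheapest source first is optimal under one linear minimum: $2.61.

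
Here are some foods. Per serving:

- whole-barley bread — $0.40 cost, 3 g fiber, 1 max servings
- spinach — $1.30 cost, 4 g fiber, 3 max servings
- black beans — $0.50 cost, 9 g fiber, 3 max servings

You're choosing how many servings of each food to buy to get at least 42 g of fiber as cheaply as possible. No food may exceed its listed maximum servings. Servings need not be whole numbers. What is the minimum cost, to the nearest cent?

$5.80

Cost per g of fiber: black beans $0.0556, whole-barley bread $0.1333, spinach $0.3250.
Take 3 servings of black beans: +27.0 g fiber for $1.50 (total $1.50, still need 15.0 g).
Take 1 serving of whole-barley bread: +3.0 g fiber for $0.40 (total $1.90, still need 12.0 g).
Take 3 servings of spinach: +12.0 g fiber for $3.90 (total $5.80, still need 0.0 g).
Greedy by cheapest-per-g is optimal for a single linear constraint, so the minimum cost is $5.80.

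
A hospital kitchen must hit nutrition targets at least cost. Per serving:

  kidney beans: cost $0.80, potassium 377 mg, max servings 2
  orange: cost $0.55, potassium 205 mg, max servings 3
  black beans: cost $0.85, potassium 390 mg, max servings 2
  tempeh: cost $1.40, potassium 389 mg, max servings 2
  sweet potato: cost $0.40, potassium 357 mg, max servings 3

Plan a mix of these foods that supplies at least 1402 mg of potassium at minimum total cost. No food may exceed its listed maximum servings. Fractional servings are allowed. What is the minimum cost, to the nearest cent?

$1.90

Cost per mg of potassium: sweet potato $0.0011, kidney beans $0.0021, black beans $0.0022, orange $0.0027, tempeh $0.0036.
Take 3 servings of sweet potato: +1071.0 mg potassium for $1.20 (total $1.20, still need 331.0 mg).
Take 0.878 servings of kidney beans: +331.0 mg potassium for $0.70 (total $1.90, still need 0.0 mg).
Greedy by cheapest-per-mg is optimal for a single linear constraint, so the minimum cost is $1.90.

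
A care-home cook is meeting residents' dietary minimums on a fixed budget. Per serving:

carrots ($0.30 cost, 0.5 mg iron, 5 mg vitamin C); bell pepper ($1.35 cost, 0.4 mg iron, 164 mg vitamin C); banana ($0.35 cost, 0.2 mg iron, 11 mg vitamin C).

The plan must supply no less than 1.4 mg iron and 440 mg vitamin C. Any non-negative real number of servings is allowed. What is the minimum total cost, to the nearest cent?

A basic optimal solution has at most two foods positive. Try each food alone and each pair with both targets met exactly.
carrots only: max(1.4/0.5, 440/5) = 88 servings → $26.40.
bell pepper only: max(1.4/0.4, 440/164) = 3.5 servings → $4.72.
banana only: max(1.4/0.2, 440/11) = 40 servings → $14.00.
carrots + bell pepper with both tight: 0.67 servings and 2.663 servings → $3.80.
carrots + banana: the both-tight solution has a negative serving — not a feasible corner.
bell pepper + banana with both tight: 2.556 servings and 1.887 servings → $4.11.
Cheapest feasible corner: $3.80.

$3.80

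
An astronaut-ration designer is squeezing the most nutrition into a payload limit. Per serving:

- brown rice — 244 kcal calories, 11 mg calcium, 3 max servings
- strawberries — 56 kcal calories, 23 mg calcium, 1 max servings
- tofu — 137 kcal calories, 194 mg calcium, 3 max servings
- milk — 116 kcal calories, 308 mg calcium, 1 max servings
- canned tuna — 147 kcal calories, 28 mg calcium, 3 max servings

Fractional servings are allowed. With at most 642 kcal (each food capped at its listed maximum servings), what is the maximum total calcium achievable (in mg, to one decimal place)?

Calcium per kcal: milk 2.655, tofu 1.416, strawberries 0.4107, canned tuna 0.1905, brown rice 0.04508.
Take 1 serving of milk: uses 116 kcal, +308.0 mg calcium (running total 308.0 mg).
Take 3 servings of tofu: uses 411 kcal, +582.0 mg calcium (running total 890.0 mg).
Take 1 serving of strawberries: uses 56 kcal, +23.0 mg calcium (running total 913.0 mg).
Take 0.4014 servings of canned tuna: uses 59 kcal, +11.2 mg calcium (running total 924.2 mg).
Filling greedily by calcium-per-kcal is optimal for one linear limit, giving 924.2 mg.

924.2 mg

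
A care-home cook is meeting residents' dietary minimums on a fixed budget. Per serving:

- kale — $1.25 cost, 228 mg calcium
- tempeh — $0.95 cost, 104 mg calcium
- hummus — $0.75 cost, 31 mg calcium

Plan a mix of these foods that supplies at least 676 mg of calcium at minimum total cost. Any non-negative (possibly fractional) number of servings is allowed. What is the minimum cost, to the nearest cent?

Cost per mg of calcium: kale $0.0055, tempeh $0.0091, hummus $0.0242.
With no serving limits, use only kale: 676 mg / 228 mg = 2.965 servings × $1.25 = $3.71.

$3.71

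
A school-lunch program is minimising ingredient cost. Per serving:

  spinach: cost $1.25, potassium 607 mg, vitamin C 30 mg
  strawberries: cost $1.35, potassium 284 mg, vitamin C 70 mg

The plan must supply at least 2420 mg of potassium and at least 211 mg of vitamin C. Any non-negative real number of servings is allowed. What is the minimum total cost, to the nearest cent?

spinach only: max(2420/607, 211/30) = 7.033 servings → $8.79.
strawberries only: max(2420/284, 211/70) = 8.521 servings → $11.50.
spinach + strawberries with both tight: 3.223 servings and 1.633 servings → $6.23.
Cheapest feasible corner: $6.23.

$6.23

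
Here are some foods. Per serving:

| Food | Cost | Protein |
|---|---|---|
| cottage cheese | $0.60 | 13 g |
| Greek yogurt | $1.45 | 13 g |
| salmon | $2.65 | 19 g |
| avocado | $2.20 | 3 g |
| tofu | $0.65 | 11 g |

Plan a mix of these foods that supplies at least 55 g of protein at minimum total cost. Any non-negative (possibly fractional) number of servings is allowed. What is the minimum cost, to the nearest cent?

$2.54

Cost per g of protein: cottage cheese $0.0462, tofu $0.0591, Greek yogurt $0.1115, salmon $0.1395, avocado $0.7333.
With no serving limits, use only cottage cheese: 55 g / 13 g = 4.231 servings × $0.60 = $2.54.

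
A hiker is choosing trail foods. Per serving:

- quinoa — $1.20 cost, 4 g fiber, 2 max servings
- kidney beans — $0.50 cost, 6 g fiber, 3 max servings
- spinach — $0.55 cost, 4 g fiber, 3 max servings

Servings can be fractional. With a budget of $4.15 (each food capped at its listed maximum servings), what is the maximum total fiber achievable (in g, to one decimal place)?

Fiber per dollar: kidney beans 12, spinach 7.273, quinoa 3.333.
Take 3 servings of kidney beans: spends $1.50, +18.0 g fiber (running total 18.0 g).
Take 3 servings of spinach: spends $1.65, +12.0 g fiber (running total 30.0 g).
Take 0.8333 servings of quinoa: spends $1.00, +3.3 g fiber (running total 33.3 g).
Greedy by best ratio exhausts the cost allowance optimally: 33.3 g.

33.3 g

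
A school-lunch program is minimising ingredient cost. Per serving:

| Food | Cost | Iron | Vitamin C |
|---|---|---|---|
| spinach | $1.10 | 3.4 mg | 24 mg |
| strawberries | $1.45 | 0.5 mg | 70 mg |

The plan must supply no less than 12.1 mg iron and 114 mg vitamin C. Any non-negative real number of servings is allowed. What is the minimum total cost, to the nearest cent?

$4.47

Minimising a linear cost over {iron ≥ 12.1, vitamin C ≥ 114, servings ≥ 0} — the optimum is at a vertex, using one or two foods.
spinach only: max(12.1/3.4, 114/24) = 4.75 servings → $5.22.
strawberries only: max(12.1/0.5, 114/70) = 24.2 servings → $35.09.
spinach + strawberries with both tight: 3.496 servings and 0.4301 servings → $4.47.
The minimum over all feasible corners is $4.47.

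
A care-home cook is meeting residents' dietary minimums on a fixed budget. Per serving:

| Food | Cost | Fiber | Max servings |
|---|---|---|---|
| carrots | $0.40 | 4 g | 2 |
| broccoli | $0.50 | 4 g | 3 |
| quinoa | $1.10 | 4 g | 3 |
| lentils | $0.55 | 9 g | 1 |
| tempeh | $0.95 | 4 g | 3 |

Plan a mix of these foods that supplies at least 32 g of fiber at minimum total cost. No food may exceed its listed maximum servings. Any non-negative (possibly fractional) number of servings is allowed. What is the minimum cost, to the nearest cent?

$3.56

Cost per g of fiber: lentils $0.0611, carrots $0.1000, broccoli $0.1250, tempeh $0.2375, quinoa $0.2750.
Take 1 serving of lentils: +9.0 g fiber for $0.55 (total $0.55, still need 23.0 g).
Take 2 servings of carrots: +8.0 g fiber for $0.80 (total $1.35, still need 15.0 g).
Take 3 servings of broccoli: +12.0 g fiber for $1.50 (total $2.85, still need 3.0 g).
Take 0.75 servings of tempeh: +3.0 g fiber for $0.71 (total $3.56, still need 0.0 g).
Filling from the cheapest source first is optimal under one linear minimum: $3.56.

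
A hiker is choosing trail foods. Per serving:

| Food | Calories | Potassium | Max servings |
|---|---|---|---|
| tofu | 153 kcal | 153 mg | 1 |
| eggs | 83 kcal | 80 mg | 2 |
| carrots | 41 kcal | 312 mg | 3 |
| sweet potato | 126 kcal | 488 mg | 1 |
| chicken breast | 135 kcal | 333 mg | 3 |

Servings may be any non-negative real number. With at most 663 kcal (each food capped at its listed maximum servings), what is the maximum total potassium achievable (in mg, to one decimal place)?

Potassium per kcal: carrots 7.61, sweet potato 3.873, chicken breast 2.467, tofu 1, eggs 0.9639.
Take 3 servings of carrots: uses 123 kcal, +936.0 mg potassium (running total 936.0 mg).
Take 1 serving of sweet potato: uses 126 kcal, +488.0 mg potassium (running total 1424.0 mg).
Take 3 servings of chicken breast: uses 405 kcal, +999.0 mg potassium (running total 2423.0 mg).
Take 0.05882 servings of tofu: uses 9 kcal, +9.0 mg potassium (running total 2432.0 mg).
Filling greedily by potassium-per-kcal is optimal for one linear limit, giving 2432.0 mg.

2432.0 mg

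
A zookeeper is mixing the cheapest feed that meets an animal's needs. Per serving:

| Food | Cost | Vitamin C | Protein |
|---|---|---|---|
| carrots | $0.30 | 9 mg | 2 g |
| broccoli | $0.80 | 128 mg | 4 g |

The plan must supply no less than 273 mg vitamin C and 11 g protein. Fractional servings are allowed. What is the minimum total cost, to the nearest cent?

Minimising a linear cost over {vitamin C ≥ 273, protein ≥ 11, servings ≥ 0} — the optimum is at a vertex, using one or two foods.
carrots only: max(273/9, 11/2) = 30.33 servings → $9.10.
broccoli only: max(273/128, 11/4) = 2.75 servings → $2.20.
carrots + broccoli with both tight: 1.436 servings and 2.032 servings → $2.06.
Cheapest feasible corner: $2.06.

$2.06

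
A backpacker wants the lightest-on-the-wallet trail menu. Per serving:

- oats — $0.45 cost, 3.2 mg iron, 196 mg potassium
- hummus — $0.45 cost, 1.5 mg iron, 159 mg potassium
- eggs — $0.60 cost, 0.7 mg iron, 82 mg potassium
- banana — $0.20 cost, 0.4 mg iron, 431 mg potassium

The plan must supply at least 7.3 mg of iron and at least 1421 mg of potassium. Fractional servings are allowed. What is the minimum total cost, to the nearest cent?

With two linear requirements the optimum uses one or two foods; enumerate the corners.
oats only: max(7.3/3.2, 1421/196) = 7.25 servings → $3.26.
hummus only: max(7.3/1.5, 1421/159) = 8.937 servings → $4.02.
eggs only: max(7.3/0.7, 1421/82) = 17.33 servings → $10.40.
banana only: max(7.3/0.4, 1421/431) = 18.25 servings → $3.65.
oats + hummus: intersection lies outside the first quadrant.
oats + eggs: intersection lies outside the first quadrant.
oats + banana with both tight: 1.982 servings and 2.396 servings → $1.37.
hummus + eggs with both targets exact would need a negative amount; discard.
hummus + banana with both tight: 4.423 servings and 1.665 servings → $2.32.
eggs + banana with both tight: 9.587 servings and 1.473 servings → $6.05.
So the least-cost plan costs $1.37.

$1.37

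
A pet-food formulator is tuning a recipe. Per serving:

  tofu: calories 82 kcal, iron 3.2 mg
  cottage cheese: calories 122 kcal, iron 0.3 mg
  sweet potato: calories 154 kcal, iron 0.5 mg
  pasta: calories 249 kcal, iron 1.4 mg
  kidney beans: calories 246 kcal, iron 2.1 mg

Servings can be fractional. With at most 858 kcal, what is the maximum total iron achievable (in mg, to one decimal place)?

Iron per kcal: tofu 0.03902, kidney beans 0.008537, pasta 0.005622, sweet potato 0.003247, cottage cheese 0.002459.
With no serving limits, spend the whole calories allowance on tofu: 858 kcal / 82 kcal × 3.2 mg = 33.5 mg.

33.5 mg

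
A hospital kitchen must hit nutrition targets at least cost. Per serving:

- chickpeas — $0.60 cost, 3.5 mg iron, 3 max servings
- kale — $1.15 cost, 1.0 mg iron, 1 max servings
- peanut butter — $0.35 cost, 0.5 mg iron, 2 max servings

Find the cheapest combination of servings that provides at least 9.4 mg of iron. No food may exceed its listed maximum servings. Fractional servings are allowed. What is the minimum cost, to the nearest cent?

Cost per mg of iron: chickpeas $0.1714, peanut butter $0.7000, kale $1.1500.
Take 2.686 servings of chickpeas: +9.4 mg iron for $1.61 (total $1.61, still need 0.0 mg).
Filling from the cheapest source first is optimal under one linear minimum: $1.61.

$1.61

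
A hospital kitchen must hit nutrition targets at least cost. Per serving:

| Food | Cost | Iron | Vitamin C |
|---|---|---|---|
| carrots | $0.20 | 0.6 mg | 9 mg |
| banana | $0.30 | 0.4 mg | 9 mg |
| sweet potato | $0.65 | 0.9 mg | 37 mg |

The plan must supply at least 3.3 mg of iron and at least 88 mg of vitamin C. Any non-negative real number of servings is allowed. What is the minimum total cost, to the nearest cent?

This is a tiny linear program; its minimum lies at a vertex of the feasible set. List the vertices and price them.
carrots only: max(3.3/0.6, 88/9) = 9.778 servings → $1.96.
banana only: max(3.3/0.4, 88/9) = 9.778 servings → $2.93.
sweet potato only: max(3.3/0.9, 88/37) = 3.667 servings → $2.38.
carrots + banana with both targets exact would need a negative amount; discard.
carrots + sweet potato with both tight: 3.043 servings and 1.638 servings → $1.67.
banana + sweet potato with both tight: 6.403 servings and 0.8209 servings → $2.45.
So the least-cost plan costs $1.67.

$1.67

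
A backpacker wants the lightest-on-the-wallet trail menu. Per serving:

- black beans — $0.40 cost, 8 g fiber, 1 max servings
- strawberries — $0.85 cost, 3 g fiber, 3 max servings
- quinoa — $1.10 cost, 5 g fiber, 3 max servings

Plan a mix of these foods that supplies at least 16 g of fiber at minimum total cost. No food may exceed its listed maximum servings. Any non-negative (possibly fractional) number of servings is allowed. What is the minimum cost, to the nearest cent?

Cost per g of fiber: black beans $0.0500, quinoa $0.2200, strawberries $0.2833.
Take 1 serving of black beans: +8.0 g fiber for $0.40 (total $0.40, still need 8.0 g).
Take 1.6 servings of quinoa: +8.0 g fiber for $1.76 (total $2.16, still need 0.0 g).
Greedy by cheapest-per-g is optimal for a single linear constraint, so the minimum cost is $2.16.

$2.16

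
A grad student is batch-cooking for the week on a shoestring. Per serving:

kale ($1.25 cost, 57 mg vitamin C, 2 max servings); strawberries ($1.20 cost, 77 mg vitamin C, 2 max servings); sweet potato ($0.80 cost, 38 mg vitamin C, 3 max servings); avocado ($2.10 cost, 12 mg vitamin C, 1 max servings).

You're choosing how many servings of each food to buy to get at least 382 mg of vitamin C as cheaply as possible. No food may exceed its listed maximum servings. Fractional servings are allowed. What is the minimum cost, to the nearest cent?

Cost per mg of vitamin C: strawberries $0.0156, sweet potato $0.0211, kale $0.0219, avocado $0.1750.
Take 2 servings of strawberries: +154.0 mg vitamin C for $2.40 (total $2.40, still need 228.0 mg).
Take 3 servings of sweet potato: +114.0 mg vitamin C for $2.40 (total $4.80, still need 114.0 mg).
Take 2 servings of kale: +114.0 mg vitamin C for $2.50 (total $7.30, still need 0.0 mg).
Filling from the cheapest source first is optimal under one linear minimum: $7.30.

$7.30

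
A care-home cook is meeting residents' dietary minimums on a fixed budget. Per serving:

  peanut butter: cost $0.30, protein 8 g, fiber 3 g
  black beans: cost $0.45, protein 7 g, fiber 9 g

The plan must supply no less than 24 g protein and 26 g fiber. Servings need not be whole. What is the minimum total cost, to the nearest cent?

Minimising a linear cost over {protein ≥ 24, fiber ≥ 26, servings ≥ 0} — the optimum is at a vertex, using one or two foods.
peanut butter only: max(24/8, 26/3) = 8.667 servings → $2.60.
black beans only: max(24/7, 26/9) = 3.429 servings → $1.54.
peanut butter + black beans with both tight: 0.6667 servings and 2.667 servings → $1.40.
So the least-cost plan costs $1.40.

$1.40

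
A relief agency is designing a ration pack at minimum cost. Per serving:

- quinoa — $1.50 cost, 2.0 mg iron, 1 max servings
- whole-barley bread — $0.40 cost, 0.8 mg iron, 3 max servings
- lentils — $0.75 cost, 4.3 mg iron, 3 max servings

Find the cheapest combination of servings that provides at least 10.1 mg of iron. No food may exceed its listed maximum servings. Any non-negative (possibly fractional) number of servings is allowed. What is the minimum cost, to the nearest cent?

Cost per mg of iron: lentils $0.1744, whole-barley bread $0.5000, quinoa $0.7500.
Take 2.349 servings of lentils: +10.1 mg iron for $1.76 (total $1.76, still need 0.0 mg).
Greedy by cheapest-per-mg is optimal for a single linear constraint, so the minimum cost is $1.76.

$1.76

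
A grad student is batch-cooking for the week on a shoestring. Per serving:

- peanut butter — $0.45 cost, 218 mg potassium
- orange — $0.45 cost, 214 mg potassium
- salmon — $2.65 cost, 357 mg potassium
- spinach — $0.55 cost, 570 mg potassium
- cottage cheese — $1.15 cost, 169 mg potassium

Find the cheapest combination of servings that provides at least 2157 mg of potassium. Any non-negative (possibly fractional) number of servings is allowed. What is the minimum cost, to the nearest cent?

Cost per mg of potassium: spinach $0.0010, peanut butter $0.0021, orange $0.0021, cottage cheese $0.0068, salmon $0.0074.
With no serving limits, use only spinach: 2157 mg / 570 mg = 3.784 servings × $0.55 = $2.08.

$2.08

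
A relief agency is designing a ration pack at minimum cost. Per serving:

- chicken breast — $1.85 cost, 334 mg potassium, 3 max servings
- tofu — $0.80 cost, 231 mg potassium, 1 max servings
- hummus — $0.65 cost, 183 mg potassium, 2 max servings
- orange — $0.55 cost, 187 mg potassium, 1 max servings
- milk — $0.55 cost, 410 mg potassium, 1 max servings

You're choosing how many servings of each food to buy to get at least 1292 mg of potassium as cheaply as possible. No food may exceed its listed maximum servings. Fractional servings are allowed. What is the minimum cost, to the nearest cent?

$3.74

Cost per mg of potassium: milk $0.0013, orange $0.0029, tofu $0.0035, hummus $0.0036, chicken breast $0.0055.
Take 1 serving of milk: +410.0 mg potassium for $0.55 (total $0.55, still need 882.0 mg).
Take 1 serving of orange: +187.0 mg potassium for $0.55 (total $1.10, still need 695.0 mg).
Take 1 serving of tofu: +231.0 mg potassium for $0.80 (total $1.90, still need 464.0 mg).
Take 2 servings of hummus: +366.0 mg potassium for $1.30 (total $3.20, still need 98.0 mg).
Take 0.2934 servings of chicken breast: +98.0 mg potassium for $0.54 (total $3.74, still need 0.0 mg).
Filling from the cheapest source first is optimal under one linear minimum: $3.74.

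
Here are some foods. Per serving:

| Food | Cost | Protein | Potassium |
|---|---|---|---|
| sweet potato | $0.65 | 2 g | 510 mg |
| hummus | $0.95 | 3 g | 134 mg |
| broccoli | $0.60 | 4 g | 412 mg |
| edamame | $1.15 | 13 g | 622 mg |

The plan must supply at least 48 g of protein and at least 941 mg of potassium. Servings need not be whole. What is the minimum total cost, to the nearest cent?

An LP optimum is at a vertex; with two nutrient constraints at most two foods are used. Check each candidate.
sweet potato only: max(48/2, 941/510) = 24 servings → $15.60.
hummus only: max(48/3, 941/134) = 16 servings → $15.20.
broccoli only: max(48/4, 941/412) = 12 servings → $7.20.
edamame only: max(48/13, 941/622) = 3.692 servings → $4.25.
sweet potato + hummus with both targets exact would need a negative amount; discard.
sweet potato + broccoli: intersection lies outside the first quadrant.
sweet potato + edamame: the both-tight solution has a negative serving — not a feasible corner.
hummus + broccoli with both targets exact would need a negative amount; discard.
hummus + edamame: the both-tight solution has a negative serving — not a feasible corner.
broccoli + edamame with both targets exact would need a negative amount; discard.
So the least-cost plan costs $4.25.

$4.25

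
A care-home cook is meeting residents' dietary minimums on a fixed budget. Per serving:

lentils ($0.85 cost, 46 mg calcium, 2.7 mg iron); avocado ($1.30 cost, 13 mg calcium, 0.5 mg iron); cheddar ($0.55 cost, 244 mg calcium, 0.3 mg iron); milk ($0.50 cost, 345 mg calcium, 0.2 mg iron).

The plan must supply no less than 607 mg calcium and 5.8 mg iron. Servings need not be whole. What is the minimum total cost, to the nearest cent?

$2.48

The cheapest plan sits at a corner of the feasible region — with two constraints it uses at most two foods.
lentils only: max(607/46, 5.8/2.7) = 13.2 servings → $11.22.
avocado only: max(607/13, 5.8/0.5) = 46.69 servings → $60.70.
cheddar only: max(607/244, 5.8/0.3) = 19.33 servings → $10.63.
milk only: max(607/345, 5.8/0.2) = 29 servings → $14.50.
lentils + avocado: the both-tight solution has a negative serving — not a feasible corner.
lentils + cheddar with both tight: 1.912 servings and 2.127 servings → $2.80.
lentils + milk with both tight: 2.038 servings and 1.488 servings → $2.48.
avocado + cheddar with both tight: 10.44 servings and 1.931 servings → $14.64.
avocado + milk with both tight: 11.06 servings and 1.343 servings → $15.05.
cheddar + milk: the both-tight solution has a negative serving — not a feasible corner.
Cheapest feasible corner: $2.48.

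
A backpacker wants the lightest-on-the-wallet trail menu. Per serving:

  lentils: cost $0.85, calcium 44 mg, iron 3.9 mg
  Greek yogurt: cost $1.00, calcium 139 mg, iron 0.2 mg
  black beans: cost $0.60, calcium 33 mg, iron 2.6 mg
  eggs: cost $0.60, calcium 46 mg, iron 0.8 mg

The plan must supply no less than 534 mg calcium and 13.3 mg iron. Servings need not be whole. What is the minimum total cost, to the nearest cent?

This is a tiny linear program; its minimum lies at a vertex of the feasible set. List the vertices and price them.
lentils only: max(534/44, 13.3/3.9) = 12.14 servings → $10.32.
Greek yogurt only: max(534/139, 13.3/0.2) = 66.5 servings → $66.50.
black beans only: max(534/33, 13.3/2.6) = 16.18 servings → $9.71.
eggs only: max(534/46, 13.3/0.8) = 16.62 servings → $9.97.
lentils + Greek yogurt with both tight: 3.266 servings and 2.808 servings → $5.58.
lentils + black beans: the both-tight solution has a negative serving — not a feasible corner.
lentils + eggs with both tight: 1.28 servings and 10.38 servings → $7.32.
Greek yogurt + black beans with both tight: 2.676 servings and 4.91 servings → $5.62.
Greek yogurt + eggs: the both-tight solution has a negative serving — not a feasible corner.
black beans + eggs with both tight: 1.981 servings and 10.19 servings → $7.30.
So the least-cost plan costs $5.58.

$5.58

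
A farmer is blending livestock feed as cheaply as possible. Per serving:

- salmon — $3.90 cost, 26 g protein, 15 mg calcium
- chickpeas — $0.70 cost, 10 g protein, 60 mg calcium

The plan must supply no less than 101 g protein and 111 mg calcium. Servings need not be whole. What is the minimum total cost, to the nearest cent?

$7.07

With two linear requirements the optimum uses one or two foods; enumerate the corners.
salmon only: max(101/26, 111/15) = 7.4 servings → $28.86.
chickpeas only: max(101/10, 111/60) = 10.1 servings → $7.07.
salmon + chickpeas with both tight: 3.511 servings and 0.9723 servings → $14.37.
The minimum over all feasible corners is $7.07.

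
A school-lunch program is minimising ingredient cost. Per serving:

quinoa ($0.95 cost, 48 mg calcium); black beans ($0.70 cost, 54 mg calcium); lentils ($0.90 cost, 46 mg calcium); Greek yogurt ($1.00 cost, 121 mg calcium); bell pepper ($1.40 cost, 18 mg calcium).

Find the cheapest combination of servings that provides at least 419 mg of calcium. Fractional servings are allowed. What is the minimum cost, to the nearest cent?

$3.46

Cost per mg of calcium: Greek yogurt $0.0083, black beans $0.0130, lentils $0.0196, quinoa $0.0198, bell pepper $0.0778.
With no serving limits, use only Greek yogurt: 419 mg / 121 mg = 3.463 servings × $1.00 = $3.46.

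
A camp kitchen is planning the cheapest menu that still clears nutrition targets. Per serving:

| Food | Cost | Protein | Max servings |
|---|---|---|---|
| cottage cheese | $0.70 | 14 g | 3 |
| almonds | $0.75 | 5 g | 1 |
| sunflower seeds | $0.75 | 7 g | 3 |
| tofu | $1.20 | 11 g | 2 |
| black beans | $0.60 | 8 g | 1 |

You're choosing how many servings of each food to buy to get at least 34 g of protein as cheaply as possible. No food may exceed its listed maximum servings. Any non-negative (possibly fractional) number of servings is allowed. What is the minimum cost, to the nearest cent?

Cost per g of protein: cottage cheese $0.0500, black beans $0.0750, sunflower seeds $0.1071, tofu $0.1091, almonds $0.1500.
Take 2.429 servings of cottage cheese: +34.0 g protein for $1.70 (total $1.70, still need 0.0 g).
Greedy by cheapest-per-g is optimal for a single linear constraint, so the minimum cost is $1.70.

$1.70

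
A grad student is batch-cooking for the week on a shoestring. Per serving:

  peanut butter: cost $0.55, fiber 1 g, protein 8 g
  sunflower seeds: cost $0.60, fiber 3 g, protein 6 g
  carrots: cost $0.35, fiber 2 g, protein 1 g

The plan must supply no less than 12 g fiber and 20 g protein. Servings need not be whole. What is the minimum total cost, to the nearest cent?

Compare the cost at each extreme point of the feasible region.
peanut butter only: max(12/1, 20/8) = 12 servings → $6.60.
sunflower seeds only: max(12/3, 20/6) = 4 servings → $2.40.
carrots only: max(12/2, 20/1) = 20 servings → $7.00.
peanut butter + sunflower seeds: the both-tight solution has a negative serving — not a feasible corner.
peanut butter + carrots with both tight: 1.867 servings and 5.067 servings → $2.80.
sunflower seeds + carrots with both tight: 3.111 servings and 1.333 servings → $2.33.
Cheapest feasible corner: $2.33.

$2.33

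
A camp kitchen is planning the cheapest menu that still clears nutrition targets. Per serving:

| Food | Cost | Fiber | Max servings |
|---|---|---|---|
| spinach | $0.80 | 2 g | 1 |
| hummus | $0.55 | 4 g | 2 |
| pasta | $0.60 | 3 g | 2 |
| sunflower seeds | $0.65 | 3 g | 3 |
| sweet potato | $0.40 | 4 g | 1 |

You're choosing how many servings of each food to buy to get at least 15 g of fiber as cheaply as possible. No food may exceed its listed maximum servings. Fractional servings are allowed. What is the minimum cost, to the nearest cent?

$2.10

Cost per g of fiber: sweet potato $0.1000, hummus $0.1375, pasta $0.2000, sunflower seeds $0.2167, spinach $0.4000.
Take 1 serving of sweet potato: +4.0 g fiber for $0.40 (total $0.40, still need 11.0 g).
Take 2 servings of hummus: +8.0 g fiber for $1.10 (total $1.50, still need 3.0 g).
Take 1 serving of pasta: +3.0 g fiber for $0.60 (total $2.10, still need 0.0 g).
Greedy by cheapest-per-g is optimal for a single linear constraint, so the minimum cost is $2.10.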